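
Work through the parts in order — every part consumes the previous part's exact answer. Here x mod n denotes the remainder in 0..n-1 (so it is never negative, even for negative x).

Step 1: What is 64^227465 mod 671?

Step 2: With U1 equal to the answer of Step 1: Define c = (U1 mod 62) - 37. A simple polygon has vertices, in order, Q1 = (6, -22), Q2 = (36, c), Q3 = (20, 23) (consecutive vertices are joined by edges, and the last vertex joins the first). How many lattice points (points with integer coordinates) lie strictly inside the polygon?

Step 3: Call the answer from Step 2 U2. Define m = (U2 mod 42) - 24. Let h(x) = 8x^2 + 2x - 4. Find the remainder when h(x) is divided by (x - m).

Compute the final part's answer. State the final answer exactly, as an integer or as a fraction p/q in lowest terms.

4556

Step 1: squarings mod 671: 64^1=64, 64^2=70, 64^4=203, 64^8=278, 64^16=119, 64^32=70, 64^64=203, 64^128=278, 64^256=119, 64^512=70, 64^1024=203, 64^2048=278, 64^4096=119, 64^8192=70, 64^16384=203, 64^32768=278, 64^65536=119, 64^131072=70; 64^227465 = 64^1 * 64^8 * 64^128 * 64^2048 * 64^4096 * 64^8192 * 64^16384 * 64^65536 * 64^131072 = 243 (mod 671); answer 243
Step 2: U1 = 243; c = 20; cross terms: (6*20 - 36*-22)=912, (36*23 - 20*20)=428, (20*-22 - 6*23)=-578; twice the area = |762| = 762; area = 381; boundary points = 6 + 1 + 1 = 8; strictly interior points = area - boundary/2 + 1 = 378; answer 378
Step 3: U2 = 378; m = -24; remainder = value at the root: 8*(-24)^2 + 2*(-24)^1 - 4 = (4608) + (-48) + (-4) = 4556; answer 4556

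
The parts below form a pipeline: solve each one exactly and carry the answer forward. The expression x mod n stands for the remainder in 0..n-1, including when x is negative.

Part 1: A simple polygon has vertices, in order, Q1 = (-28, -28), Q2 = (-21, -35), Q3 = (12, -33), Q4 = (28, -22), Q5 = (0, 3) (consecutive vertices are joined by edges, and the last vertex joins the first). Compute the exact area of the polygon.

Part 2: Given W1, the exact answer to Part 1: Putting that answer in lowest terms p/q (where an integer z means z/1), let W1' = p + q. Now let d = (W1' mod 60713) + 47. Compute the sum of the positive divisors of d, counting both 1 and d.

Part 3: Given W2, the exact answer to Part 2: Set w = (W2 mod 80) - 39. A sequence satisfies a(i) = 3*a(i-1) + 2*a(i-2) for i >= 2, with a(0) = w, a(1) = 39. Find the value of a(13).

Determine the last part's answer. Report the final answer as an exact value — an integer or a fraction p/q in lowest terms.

Part 1: cross terms: (-28*-35 - -21*-28)=392, (-21*-33 - 12*-35)=1113, (12*-22 - 28*-33)=660, (28*3 - 0*-22)=84, (0*-28 - -28*3)=84; twice the area = |2333| = 2333; area = 2333/2; answer 2333/2
Part 2: W1 = 2333/2; threaded value p + q = 2335; d = 2382; 2382 = 2 * 3 * 397; sigma = (1 + 2) * (1 + 3) * (1 + 397) = 3 * 4 * 398 = 4776; answer 4776
Part 3: W2 = 4776; w = 17; a(2) = 3*(39) + 2*(17) = 151; iterating: a(2)=151, a(3)=531, a(4)=1895, a(5)=6747, a(6)=24031, a(7)=85587, a(8)=304823, a(9)=1085643, a(10)=3866575, a(11)=13771011, a(12)=49046183, a(13)=174680571; answer 174680571

174680571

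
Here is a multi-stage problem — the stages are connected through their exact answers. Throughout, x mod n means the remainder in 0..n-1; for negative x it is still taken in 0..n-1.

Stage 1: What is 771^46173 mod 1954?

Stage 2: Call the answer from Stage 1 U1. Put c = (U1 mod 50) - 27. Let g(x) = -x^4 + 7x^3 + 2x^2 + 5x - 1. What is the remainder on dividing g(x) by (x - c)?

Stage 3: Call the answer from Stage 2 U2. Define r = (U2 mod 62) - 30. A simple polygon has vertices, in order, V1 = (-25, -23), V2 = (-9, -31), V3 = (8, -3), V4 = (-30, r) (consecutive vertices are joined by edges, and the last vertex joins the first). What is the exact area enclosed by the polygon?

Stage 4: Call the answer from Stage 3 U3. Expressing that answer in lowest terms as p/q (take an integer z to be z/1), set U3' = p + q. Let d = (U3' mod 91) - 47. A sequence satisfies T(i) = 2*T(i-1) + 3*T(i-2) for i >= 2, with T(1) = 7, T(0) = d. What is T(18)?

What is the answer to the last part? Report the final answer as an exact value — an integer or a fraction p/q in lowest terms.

1162261469

Stage 1: squarings mod 1954: 771^1=771, 771^2=425, 771^4=857, 771^8=1699, 771^16=543, 771^32=1749, 771^64=991, 771^128=1173, 771^256=313, 771^512=269, 771^1024=63, 771^2048=61, 771^4096=1767, 771^8192=1751, 771^16384=175, 771^32768=1315; 771^46173 = 771^1 * 771^4 * 771^8 * 771^16 * 771^64 * 771^1024 * 771^4096 * 771^8192 * 771^32768 = 291 (mod 1954); answer 291
Stage 2: U1 = 291; c = 14; remainder = value at the root: -1*(14)^4 + 7*(14)^3 + 2*(14)^2 + 5*(14)^1 - 1 = (-38416) + (19208) + (392) + (70) + (-1) = -18747; answer -18747
Stage 3: U2 = -18747; r = 9; cross terms: (-25*-31 - -9*-23)=568, (-9*-3 - 8*-31)=275, (8*9 - -30*-3)=-18, (-30*-23 - -25*9)=915; twice the area = |1740| = 1740; area = 870; answer 870
Stage 4: U3 = 870; threaded value p + q = 871; d = 5; T(2) = 2*(7) + 3*(5) = 29; iterating: T(2)=29, T(3)=79, T(4)=245, T(5)=727, T(6)=2189, T(7)=6559, T(8)=19685, T(9)=59047, T(10)=177149, T(11)=531439, T(12)=1594325, T(13)=4782967, T(14)=14348909, T(15)=43046719, T(16)=129140165, T(17)=387420487, T(18)=1162261469; answer 1162261469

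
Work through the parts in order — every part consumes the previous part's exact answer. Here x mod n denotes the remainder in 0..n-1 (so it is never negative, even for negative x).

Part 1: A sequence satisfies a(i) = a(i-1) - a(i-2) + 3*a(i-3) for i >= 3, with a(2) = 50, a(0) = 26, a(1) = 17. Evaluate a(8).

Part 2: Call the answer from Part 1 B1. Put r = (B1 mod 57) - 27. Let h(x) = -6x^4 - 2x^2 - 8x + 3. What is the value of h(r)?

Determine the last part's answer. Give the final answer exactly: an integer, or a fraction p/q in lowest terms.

-393597

Part 1: a(3) = 1*(50) - 1*(17) + 3*(26) = 111; iterating: a(3)=111, a(4)=112, a(5)=151, a(6)=372, a(7)=557, a(8)=638; answer 638
Part 2: B1 = 638; r = -16; -6*(-16)^4 - 2*(-16)^2 - 8*(-16)^1 + 3 = (-393216) + (-512) + (128) + (3) = -393597; answer -393597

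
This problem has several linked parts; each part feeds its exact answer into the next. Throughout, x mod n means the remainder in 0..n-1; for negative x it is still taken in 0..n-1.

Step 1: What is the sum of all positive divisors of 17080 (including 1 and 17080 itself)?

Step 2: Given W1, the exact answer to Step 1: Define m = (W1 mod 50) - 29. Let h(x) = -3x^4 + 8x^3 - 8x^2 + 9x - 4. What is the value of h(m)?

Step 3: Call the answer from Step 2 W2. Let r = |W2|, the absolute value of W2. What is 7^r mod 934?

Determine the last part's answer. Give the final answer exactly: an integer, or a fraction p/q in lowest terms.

551

Step 1: 17080 = 2^3 * 5 * 7 * 61; sigma = (1 + 2 + 4 + 8) * (1 + 5) * (1 + 7) * (1 + 61) = 15 * 6 * 8 * 62 = 44640; answer 44640
Step 2: W1 = 44640; m = 11; -3*(11)^4 + 8*(11)^3 - 8*(11)^2 + 9*(11)^1 - 4 = (-43923) + (10648) + (-968) + (99) + (-4) = -34148; answer -34148
Step 3: W2 = -34148; r = 34148; squarings mod 934: 7^1=7, 7^2=49, 7^4=533, 7^8=153, 7^16=59, 7^32=679, 7^64=579, 7^128=869, 7^256=489, 7^512=17, 7^1024=289, 7^2048=395, 7^4096=47, 7^8192=341, 7^16384=465, 7^32768=471; 7^34148 = 7^4 * 7^32 * 7^64 * 7^256 * 7^1024 * 7^32768 = 551 (mod 934); answer 551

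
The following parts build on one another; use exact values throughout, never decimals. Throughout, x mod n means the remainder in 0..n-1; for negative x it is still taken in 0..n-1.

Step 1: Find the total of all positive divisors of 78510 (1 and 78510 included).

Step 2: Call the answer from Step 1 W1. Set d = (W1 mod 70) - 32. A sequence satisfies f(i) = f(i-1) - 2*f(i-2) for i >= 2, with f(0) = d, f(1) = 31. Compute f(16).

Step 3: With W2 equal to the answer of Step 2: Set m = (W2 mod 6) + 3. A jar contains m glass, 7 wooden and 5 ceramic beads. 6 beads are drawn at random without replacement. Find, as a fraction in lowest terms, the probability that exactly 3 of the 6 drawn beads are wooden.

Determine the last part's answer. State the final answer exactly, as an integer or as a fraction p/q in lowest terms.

Step 1: 78510 = 2 * 3 * 5 * 2617; sigma = (1 + 2) * (1 + 3) * (1 + 5) * (1 + 2617) = 3 * 4 * 6 * 2618 = 188496; answer 188496
Step 2: W1 = 188496; d = 24; f(2) = 1*(31) - 2*(24) = -17; iterating: f(2)=-17, f(3)=-79, f(4)=-45, f(5)=113, f(6)=203, f(7)=-23, f(8)=-429, f(9)=-383, f(10)=475, f(11)=1241, f(12)=291, f(13)=-2191, f(14)=-2773, f(15)=1609, f(16)=7155; answer 7155
Step 3: W2 = 7155; m = 6; total draws C(18,6) = 18564; favorable C(7,3)*C(11,3) = 5775; P = 275/884; answer 275/884

275/884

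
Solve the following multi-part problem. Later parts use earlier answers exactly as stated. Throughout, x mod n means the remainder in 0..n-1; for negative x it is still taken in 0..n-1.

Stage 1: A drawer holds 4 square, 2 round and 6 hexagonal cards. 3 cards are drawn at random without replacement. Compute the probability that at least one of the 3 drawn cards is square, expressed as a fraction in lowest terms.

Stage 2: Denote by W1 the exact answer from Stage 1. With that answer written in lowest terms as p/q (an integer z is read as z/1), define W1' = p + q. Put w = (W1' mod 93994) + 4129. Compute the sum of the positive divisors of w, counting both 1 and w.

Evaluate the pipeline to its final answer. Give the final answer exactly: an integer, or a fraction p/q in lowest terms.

Stage 1: total draws C(12,3) = 220; complement C(8,3) = 56; favorable 220 - 56 = 164; P = 41/55; answer 41/55
Stage 2: W1 = 41/55; threaded value p + q = 96; w = 4225; 4225 = 5^2 * 13^2; sigma = (1 + 5 + 25) * (1 + 13 + 169) = 31 * 183 = 5673; answer 5673

5673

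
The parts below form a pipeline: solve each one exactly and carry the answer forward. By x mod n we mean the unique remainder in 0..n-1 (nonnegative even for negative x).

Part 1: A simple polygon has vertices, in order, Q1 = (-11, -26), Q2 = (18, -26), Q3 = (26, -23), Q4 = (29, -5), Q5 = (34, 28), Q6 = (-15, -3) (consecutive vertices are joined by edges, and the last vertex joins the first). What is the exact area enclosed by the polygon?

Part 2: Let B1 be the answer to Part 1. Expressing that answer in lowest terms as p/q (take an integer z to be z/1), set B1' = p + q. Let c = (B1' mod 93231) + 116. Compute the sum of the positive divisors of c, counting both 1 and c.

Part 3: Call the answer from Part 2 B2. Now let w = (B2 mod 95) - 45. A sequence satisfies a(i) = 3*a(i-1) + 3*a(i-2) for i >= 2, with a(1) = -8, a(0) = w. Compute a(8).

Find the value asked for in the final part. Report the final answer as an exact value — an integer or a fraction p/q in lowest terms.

-96633

Part 1: cross terms: (-11*-26 - 18*-26)=754, (18*-23 - 26*-26)=262, (26*-5 - 29*-23)=537, (29*28 - 34*-5)=982, (34*-3 - -15*28)=318, (-15*-26 - -11*-3)=357; twice the area = |3210| = 3210; area = 1605; answer 1605
Part 2: B1 = 1605; threaded value p + q = 1606; c = 1722; 1722 = 2 * 3 * 7 * 41; sigma = (1 + 2) * (1 + 3) * (1 + 7) * (1 + 41) = 3 * 4 * 8 * 42 = 4032; answer 4032
Part 3: B2 = 4032; w = -3; a(2) = 3*(-8) + 3*(-3) = -33; iterating: a(2)=-33, a(3)=-123, a(4)=-468, a(5)=-1773, a(6)=-6723, a(7)=-25488, a(8)=-96633; answer -96633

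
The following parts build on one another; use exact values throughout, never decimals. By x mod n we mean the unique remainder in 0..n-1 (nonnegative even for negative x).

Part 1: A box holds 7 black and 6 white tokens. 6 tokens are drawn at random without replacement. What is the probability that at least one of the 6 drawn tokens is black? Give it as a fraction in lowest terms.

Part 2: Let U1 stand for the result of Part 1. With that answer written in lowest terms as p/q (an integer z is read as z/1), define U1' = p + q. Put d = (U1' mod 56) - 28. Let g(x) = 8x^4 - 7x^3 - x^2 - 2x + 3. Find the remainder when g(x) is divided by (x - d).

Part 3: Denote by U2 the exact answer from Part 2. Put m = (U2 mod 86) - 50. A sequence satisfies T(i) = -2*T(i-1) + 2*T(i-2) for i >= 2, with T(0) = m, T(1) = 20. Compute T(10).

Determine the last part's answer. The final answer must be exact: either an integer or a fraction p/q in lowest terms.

-363872

Part 1: total draws C(13,6) = 1716; complement C(6,6) = 1; favorable 1716 - 1 = 1715; P = 1715/1716; answer 1715/1716
Part 2: U1 = 1715/1716; threaded value p + q = 3431; d = -13; remainder = value at the root: 8*(-13)^4 - 7*(-13)^3 - 1*(-13)^2 - 2*(-13)^1 + 3 = (228488) + (15379) + (-169) + (26) + (3) = 243727; answer 243727
Part 3: U2 = 243727; m = -47; T(2) = -2*(20) + 2*(-47) = -134; iterating: T(2)=-134, T(3)=308, T(4)=-884, T(5)=2384, T(6)=-6536, T(7)=17840, T(8)=-48752, T(9)=133184, T(10)=-363872; answer -363872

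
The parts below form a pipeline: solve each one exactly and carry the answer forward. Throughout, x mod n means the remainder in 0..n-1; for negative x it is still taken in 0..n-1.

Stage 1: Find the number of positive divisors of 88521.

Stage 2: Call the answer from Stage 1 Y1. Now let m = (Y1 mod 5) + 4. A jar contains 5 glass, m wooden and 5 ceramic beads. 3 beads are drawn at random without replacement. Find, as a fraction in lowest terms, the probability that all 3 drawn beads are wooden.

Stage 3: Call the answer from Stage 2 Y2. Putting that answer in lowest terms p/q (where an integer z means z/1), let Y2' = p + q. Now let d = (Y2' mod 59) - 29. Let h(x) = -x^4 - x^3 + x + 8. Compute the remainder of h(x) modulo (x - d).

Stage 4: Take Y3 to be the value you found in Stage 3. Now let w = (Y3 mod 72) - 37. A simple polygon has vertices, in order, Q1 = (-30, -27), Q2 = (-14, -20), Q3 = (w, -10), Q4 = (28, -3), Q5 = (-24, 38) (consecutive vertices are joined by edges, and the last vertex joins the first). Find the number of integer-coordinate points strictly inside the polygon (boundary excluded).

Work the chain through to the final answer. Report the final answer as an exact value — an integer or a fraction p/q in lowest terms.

1631

Stage 1: 88521 = 3 * 19 * 1553; number of divisors = (1+1) * (1+1) * (1+1) = 8; answer 8
Stage 2: Y1 = 8; m = 7; total draws C(17,3) = 680; favorable C(7,3) = 35; P = 7/136; answer 7/136
Stage 3: Y2 = 7/136; threaded value p + q = 143; d = -4; remainder = value at the root: -1*(-4)^4 - 1*(-4)^3 + 1*(-4)^1 + 8 = (-256) + (64) + (-4) + (8) = -188; answer -188
Stage 4: Y3 = -188; w = -9; cross terms: (-30*-20 - -14*-27)=222, (-14*-10 - -9*-20)=-40, (-9*-3 - 28*-10)=307, (28*38 - -24*-3)=992, (-24*-27 - -30*38)=1788; twice the area = |3269| = 3269; area = 3269/2; boundary points = 1 + 5 + 1 + 1 + 1 = 9; strictly interior points = area - boundary/2 + 1 = 1631; answer 1631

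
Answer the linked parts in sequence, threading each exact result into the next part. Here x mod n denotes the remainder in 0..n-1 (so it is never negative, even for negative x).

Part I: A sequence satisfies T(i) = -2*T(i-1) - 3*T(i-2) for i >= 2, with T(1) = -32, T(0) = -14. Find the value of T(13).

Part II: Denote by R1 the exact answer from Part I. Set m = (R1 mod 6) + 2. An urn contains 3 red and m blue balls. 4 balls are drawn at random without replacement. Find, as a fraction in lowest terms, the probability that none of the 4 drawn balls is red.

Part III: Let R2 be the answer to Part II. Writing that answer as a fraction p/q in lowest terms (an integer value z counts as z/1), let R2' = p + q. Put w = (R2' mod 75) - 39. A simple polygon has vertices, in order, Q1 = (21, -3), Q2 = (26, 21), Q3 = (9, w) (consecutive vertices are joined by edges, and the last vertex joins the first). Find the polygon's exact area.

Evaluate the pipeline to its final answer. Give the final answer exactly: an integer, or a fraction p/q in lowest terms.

343/2

Part I: T(2) = -2*(-32) - 3*(-14) = 106; iterating: T(2)=106, T(3)=-116, T(4)=-86, T(5)=520, T(6)=-782, T(7)=4, T(8)=2338, T(9)=-4688, T(10)=2362, T(11)=9340, T(12)=-25766, T(13)=23512; answer 23512
Part II: R1 = 23512; m = 6; total draws C(9,4) = 126; favorable C(6,4) = 15; P = 5/42; answer 5/42
Part III: R2 = 5/42; threaded value p + q = 47; w = 8; cross terms: (21*21 - 26*-3)=519, (26*8 - 9*21)=19, (9*-3 - 21*8)=-195; twice the area = |343| = 343; area = 343/2; answer 343/2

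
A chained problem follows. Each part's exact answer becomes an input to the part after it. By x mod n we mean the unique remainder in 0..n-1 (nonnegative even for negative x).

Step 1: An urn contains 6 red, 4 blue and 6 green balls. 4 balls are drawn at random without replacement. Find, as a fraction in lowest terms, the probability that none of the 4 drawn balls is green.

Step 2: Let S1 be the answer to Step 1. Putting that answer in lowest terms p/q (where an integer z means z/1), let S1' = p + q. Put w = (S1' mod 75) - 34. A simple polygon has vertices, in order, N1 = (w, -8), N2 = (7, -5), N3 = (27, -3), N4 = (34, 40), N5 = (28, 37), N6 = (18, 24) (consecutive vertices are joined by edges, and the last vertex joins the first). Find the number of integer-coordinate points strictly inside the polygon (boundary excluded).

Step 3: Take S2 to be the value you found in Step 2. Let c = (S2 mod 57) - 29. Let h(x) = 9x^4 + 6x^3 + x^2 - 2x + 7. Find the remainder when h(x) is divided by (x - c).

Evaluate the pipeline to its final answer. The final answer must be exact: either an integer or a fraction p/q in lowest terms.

4008063

Step 1: total draws C(16,4) = 1820; favorable C(10,4) = 210; P = 3/26; answer 3/26
Step 2: S1 = 3/26; threaded value p + q = 29; w = -5; cross terms: (-5*-5 - 7*-8)=81, (7*-3 - 27*-5)=114, (27*40 - 34*-3)=1182, (34*37 - 28*40)=138, (28*24 - 18*37)=6, (18*-8 - -5*24)=-24; twice the area = |1497| = 1497; area = 1497/2; boundary points = 3 + 2 + 1 + 3 + 1 + 1 = 11; strictly interior points = area - boundary/2 + 1 = 744; answer 744
Step 3: S2 = 744; c = -26; remainder = value at the root: 9*(-26)^4 + 6*(-26)^3 + 1*(-26)^2 - 2*(-26)^1 + 7 = (4112784) + (-105456) + (676) + (52) + (7) = 4008063; answer 4008063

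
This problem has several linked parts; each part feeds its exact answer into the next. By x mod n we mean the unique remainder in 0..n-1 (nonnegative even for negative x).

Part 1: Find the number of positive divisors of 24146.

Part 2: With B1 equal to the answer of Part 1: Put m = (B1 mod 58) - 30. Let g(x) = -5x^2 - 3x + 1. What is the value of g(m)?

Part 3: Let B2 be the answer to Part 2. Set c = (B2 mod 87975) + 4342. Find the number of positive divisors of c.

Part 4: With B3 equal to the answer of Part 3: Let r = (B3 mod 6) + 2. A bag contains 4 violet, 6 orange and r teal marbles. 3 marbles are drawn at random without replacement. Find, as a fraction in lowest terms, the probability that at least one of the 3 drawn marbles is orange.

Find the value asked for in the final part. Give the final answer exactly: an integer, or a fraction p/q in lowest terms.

Part 1: 24146 = 2 * 12073; number of divisors = (1+1) * (1+1) = 4; answer 4
Part 2: B1 = 4; m = -26; -5*(-26)^2 - 3*(-26)^1 + 1 = (-3380) + (78) + (1) = -3301; answer -3301
Part 3: B2 = -3301; c = 89016; 89016 = 2^3 * 3 * 3709; number of divisors = (3+1) * (1+1) * (1+1) = 16; answer 16
Part 4: B3 = 16; r = 6; total draws C(16,3) = 560; complement C(10,3) = 120; favorable 560 - 120 = 440; P = 11/14; answer 11/14

11/14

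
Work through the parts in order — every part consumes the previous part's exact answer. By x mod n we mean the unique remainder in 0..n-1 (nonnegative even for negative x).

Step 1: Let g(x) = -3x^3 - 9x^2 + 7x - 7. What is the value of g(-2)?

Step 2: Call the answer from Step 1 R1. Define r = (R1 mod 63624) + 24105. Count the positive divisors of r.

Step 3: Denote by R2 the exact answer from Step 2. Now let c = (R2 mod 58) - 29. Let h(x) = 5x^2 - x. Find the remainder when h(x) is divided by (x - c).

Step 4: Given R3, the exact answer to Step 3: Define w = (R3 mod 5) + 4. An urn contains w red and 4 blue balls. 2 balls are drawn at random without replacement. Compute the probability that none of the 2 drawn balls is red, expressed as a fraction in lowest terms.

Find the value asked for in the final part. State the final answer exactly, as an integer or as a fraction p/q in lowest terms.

Step 1: -3*(-2)^3 - 9*(-2)^2 + 7*(-2)^1 - 7 = (24) + (-36) + (-14) + (-7) = -33; answer -33
Step 2: R1 = -33; r = 87696; 87696 = 2^4 * 3^3 * 7 * 29; number of divisors = (4+1) * (3+1) * (1+1) * (1+1) = 80; answer 80
Step 3: R2 = 80; c = -7; remainder = value at the root: 5*(-7)^2 - 1*(-7)^1 = (245) + (7) = 252; answer 252
Step 4: R3 = 252; w = 6; total draws C(10,2) = 45; favorable C(4,2) = 6; P = 2/15; answer 2/15

2/15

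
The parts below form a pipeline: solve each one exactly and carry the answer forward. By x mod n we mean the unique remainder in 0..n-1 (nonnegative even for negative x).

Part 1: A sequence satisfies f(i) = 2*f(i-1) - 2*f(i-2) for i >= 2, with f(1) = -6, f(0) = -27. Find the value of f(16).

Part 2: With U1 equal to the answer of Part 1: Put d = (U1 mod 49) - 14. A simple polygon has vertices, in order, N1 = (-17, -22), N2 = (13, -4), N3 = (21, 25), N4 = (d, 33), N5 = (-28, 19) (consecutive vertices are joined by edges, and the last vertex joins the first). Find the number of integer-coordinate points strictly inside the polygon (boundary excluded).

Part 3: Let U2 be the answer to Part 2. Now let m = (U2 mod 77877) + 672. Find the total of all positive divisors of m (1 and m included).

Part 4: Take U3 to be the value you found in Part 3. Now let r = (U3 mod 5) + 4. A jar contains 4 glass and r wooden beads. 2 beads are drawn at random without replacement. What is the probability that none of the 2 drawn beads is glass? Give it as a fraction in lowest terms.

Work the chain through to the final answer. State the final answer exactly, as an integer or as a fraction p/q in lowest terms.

1/3

Part 1: f(2) = 2*(-6) - 2*(-27) = 42; iterating: f(2)=42, f(3)=96, f(4)=108, f(5)=24, f(6)=-168, f(7)=-384, f(8)=-432, f(9)=-96, f(10)=672, f(11)=1536, f(12)=1728, f(13)=384, f(14)=-2688, f(15)=-6144, f(16)=-6912; answer -6912
Part 2: U1 = -6912; d = 32; cross terms: (-17*-4 - 13*-22)=354, (13*25 - 21*-4)=409, (21*33 - 32*25)=-107, (32*19 - -28*33)=1532, (-28*-22 - -17*19)=939; twice the area = |3127| = 3127; area = 3127/2; boundary points = 6 + 1 + 1 + 2 + 1 = 11; strictly interior points = area - boundary/2 + 1 = 1559; answer 1559
Part 3: U2 = 1559; m = 2231; 2231 = 23 * 97; sigma = (1 + 23) * (1 + 97) = 24 * 98 = 2352; answer 2352
Part 4: U3 = 2352; r = 6; total draws C(10,2) = 45; favorable C(6,2) = 15; P = 1/3; answer 1/3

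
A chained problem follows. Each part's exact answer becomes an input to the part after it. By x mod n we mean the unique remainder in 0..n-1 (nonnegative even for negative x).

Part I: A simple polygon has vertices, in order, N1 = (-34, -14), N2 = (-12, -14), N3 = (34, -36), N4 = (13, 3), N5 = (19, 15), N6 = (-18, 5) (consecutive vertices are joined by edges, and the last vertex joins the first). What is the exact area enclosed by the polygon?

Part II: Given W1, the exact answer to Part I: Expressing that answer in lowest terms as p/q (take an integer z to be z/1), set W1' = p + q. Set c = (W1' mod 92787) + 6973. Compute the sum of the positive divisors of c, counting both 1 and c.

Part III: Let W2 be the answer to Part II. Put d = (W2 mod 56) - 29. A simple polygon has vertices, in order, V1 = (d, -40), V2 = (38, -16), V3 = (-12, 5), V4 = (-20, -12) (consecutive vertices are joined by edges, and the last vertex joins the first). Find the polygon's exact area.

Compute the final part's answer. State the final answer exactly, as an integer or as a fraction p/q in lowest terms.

Part I: cross terms: (-34*-14 - -12*-14)=308, (-12*-36 - 34*-14)=908, (34*3 - 13*-36)=570, (13*15 - 19*3)=138, (19*5 - -18*15)=365, (-18*-14 - -34*5)=422; twice the area = |2711| = 2711; area = 2711/2; answer 2711/2
Part II: W1 = 2711/2; threaded value p + q = 2713; c = 9686; 9686 = 2 * 29 * 167; sigma = (1 + 2) * (1 + 29) * (1 + 167) = 3 * 30 * 168 = 15120; answer 15120
Part III: W2 = 15120; d = -29; cross terms: (-29*-16 - 38*-40)=1984, (38*5 - -12*-16)=-2, (-12*-12 - -20*5)=244, (-20*-40 - -29*-12)=452; twice the area = |2678| = 2678; area = 1339; answer 1339

1339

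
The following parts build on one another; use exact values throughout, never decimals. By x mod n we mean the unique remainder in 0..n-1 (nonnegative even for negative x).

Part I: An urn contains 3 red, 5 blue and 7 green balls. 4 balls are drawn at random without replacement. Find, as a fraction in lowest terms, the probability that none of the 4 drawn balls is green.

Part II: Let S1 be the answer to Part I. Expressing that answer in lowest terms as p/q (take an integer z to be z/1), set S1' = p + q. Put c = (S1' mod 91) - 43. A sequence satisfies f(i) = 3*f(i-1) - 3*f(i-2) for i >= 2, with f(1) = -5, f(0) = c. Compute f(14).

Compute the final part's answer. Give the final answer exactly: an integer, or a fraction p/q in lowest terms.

Part I: total draws C(15,4) = 1365; favorable C(8,4) = 70; P = 2/39; answer 2/39
Part II: S1 = 2/39; threaded value p + q = 41; c = -2; f(2) = 3*(-5) - 3*(-2) = -9; iterating: f(2)=-9, f(3)=-12, f(4)=-9, f(5)=9, f(6)=54, f(7)=135, f(8)=243, f(9)=324, f(10)=243, f(11)=-243, f(12)=-1458, f(13)=-3645, f(14)=-6561; answer -6561

-6561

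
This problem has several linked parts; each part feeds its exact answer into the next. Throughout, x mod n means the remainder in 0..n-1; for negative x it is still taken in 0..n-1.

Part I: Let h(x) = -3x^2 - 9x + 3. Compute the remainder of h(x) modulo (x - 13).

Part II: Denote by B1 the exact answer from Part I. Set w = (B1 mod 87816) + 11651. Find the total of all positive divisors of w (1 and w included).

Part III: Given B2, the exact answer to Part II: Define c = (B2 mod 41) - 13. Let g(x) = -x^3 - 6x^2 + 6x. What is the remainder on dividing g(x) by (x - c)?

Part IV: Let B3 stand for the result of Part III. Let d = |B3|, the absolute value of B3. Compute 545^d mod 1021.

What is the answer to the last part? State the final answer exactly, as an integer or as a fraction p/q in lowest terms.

Part I: remainder = value at the root: -3*(13)^2 - 9*(13)^1 + 3 = (-507) + (-117) + (3) = -621; answer -621
Part II: B1 = -621; w = 98846; 98846 = 2 * 11 * 4493; sigma = (1 + 2) * (1 + 11) * (1 + 4493) = 3 * 12 * 4494 = 161784; answer 161784
Part III: B2 = 161784; c = 26; remainder = value at the root: -1*(26)^3 - 6*(26)^2 + 6*(26)^1 = (-17576) + (-4056) + (156) = -21476; answer -21476
Part IV: B3 = -21476; d = 21476; squarings mod 1021: 545^1=545, 545^2=935, 545^4=249, 545^8=741, 545^16=804, 545^32=123, 545^64=835, 545^128=903, 545^256=651, 545^512=86, 545^1024=249, 545^2048=741, 545^4096=804, 545^8192=123, 545^16384=835; 545^21476 = 545^4 * 545^32 * 545^64 * 545^128 * 545^256 * 545^512 * 545^4096 * 545^16384 = 781 (mod 1021); answer 781

781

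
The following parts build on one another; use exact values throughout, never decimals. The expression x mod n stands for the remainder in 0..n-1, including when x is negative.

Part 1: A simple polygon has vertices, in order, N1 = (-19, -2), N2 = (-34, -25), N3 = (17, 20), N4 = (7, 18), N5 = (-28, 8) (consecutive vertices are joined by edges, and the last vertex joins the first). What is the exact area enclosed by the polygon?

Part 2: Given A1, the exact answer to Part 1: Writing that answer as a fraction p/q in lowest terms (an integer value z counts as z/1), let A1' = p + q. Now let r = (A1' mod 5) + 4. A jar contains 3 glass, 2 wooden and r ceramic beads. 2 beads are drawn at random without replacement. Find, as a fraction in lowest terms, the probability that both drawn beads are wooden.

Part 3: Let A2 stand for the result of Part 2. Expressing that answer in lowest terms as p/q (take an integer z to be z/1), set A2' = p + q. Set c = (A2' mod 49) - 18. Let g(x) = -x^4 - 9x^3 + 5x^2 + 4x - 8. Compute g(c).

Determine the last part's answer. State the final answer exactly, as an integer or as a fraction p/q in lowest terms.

-35528

Part 1: cross terms: (-19*-25 - -34*-2)=407, (-34*20 - 17*-25)=-255, (17*18 - 7*20)=166, (7*8 - -28*18)=560, (-28*-2 - -19*8)=208; twice the area = |1086| = 1086; area = 543; answer 543
Part 2: A1 = 543; threaded value p + q = 544; r = 8; total draws C(13,2) = 78; favorable C(2,2) = 1; P = 1/78; answer 1/78
Part 3: A2 = 1/78; threaded value p + q = 79; c = 12; -1*(12)^4 - 9*(12)^3 + 5*(12)^2 + 4*(12)^1 - 8 = (-20736) + (-15552) + (720) + (48) + (-8) = -35528; answer -35528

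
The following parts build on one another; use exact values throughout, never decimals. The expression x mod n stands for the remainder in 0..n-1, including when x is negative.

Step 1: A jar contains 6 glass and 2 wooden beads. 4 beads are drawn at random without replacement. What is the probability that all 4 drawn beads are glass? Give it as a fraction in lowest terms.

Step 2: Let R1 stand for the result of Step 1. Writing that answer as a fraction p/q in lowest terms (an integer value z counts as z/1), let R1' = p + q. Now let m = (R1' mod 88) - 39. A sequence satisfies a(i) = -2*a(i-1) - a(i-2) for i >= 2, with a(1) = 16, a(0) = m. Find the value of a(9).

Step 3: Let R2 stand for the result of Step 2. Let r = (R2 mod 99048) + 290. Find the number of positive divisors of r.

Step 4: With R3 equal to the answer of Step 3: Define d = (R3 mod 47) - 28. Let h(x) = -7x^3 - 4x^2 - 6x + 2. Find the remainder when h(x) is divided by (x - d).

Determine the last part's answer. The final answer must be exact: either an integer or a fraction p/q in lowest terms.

Step 1: total draws C(8,4) = 70; favorable C(6,4) = 15; P = 3/14; answer 3/14
Step 2: R1 = 3/14; threaded value p + q = 17; m = -22; a(2) = -2*(16) - 1*(-22) = -10; iterating: a(2)=-10, a(3)=4, a(4)=2, a(5)=-8, a(6)=14, a(7)=-20, a(8)=26, a(9)=-32; answer -32
Step 3: R2 = -32; r = 99306; 99306 = 2 * 3^4 * 613; number of divisors = (1+1) * (4+1) * (1+1) = 20; answer 20
Step 4: R3 = 20; d = -8; remainder = value at the root: -7*(-8)^3 - 4*(-8)^2 - 6*(-8)^1 + 2 = (3584) + (-256) + (48) + (2) = 3378; answer 3378

3378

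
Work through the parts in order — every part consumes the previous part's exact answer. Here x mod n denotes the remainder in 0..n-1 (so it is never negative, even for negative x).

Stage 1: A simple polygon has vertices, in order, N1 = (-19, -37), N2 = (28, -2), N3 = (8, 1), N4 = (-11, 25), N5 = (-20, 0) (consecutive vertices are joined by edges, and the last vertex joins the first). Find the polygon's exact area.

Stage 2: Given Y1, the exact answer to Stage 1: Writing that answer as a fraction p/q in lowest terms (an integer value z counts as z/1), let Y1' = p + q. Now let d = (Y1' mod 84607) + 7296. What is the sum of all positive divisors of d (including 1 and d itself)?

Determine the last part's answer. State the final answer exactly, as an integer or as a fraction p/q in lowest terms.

16128

Stage 1: cross terms: (-19*-2 - 28*-37)=1074, (28*1 - 8*-2)=44, (8*25 - -11*1)=211, (-11*0 - -20*25)=500, (-20*-37 - -19*0)=740; twice the area = |2569| = 2569; area = 2569/2; answer 2569/2
Stage 2: Y1 = 2569/2; threaded value p + q = 2571; d = 9867; 9867 = 3 * 11 * 13 * 23; sigma = (1 + 3) * (1 + 11) * (1 + 13) * (1 + 23) = 4 * 12 * 14 * 24 = 16128; answer 16128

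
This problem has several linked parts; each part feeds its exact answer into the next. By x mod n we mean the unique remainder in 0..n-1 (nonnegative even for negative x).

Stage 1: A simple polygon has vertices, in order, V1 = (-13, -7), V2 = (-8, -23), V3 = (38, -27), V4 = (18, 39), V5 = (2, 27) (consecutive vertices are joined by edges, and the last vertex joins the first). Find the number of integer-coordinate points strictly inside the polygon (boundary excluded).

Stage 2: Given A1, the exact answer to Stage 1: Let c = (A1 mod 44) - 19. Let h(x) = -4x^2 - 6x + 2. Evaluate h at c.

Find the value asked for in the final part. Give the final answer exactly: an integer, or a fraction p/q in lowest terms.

Stage 1: cross terms: (-13*-23 - -8*-7)=243, (-8*-27 - 38*-23)=1090, (38*39 - 18*-27)=1968, (18*27 - 2*39)=408, (2*-7 - -13*27)=337; twice the area = |4046| = 4046; area = 2023; boundary points = 1 + 2 + 2 + 4 + 1 = 10; strictly interior points = area - boundary/2 + 1 = 2019; answer 2019
Stage 2: A1 = 2019; c = 20; -4*(20)^2 - 6*(20)^1 + 2 = (-1600) + (-120) + (2) = -1718; answer -1718

-1718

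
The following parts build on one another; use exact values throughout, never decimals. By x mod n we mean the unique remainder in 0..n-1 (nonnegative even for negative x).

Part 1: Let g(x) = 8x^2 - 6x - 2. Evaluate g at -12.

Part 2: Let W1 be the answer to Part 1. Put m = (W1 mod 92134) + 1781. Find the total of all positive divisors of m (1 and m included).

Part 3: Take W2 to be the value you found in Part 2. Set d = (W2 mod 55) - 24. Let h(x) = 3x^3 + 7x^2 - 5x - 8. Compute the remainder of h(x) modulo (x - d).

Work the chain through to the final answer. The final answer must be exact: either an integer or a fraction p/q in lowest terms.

Part 1: 8*(-12)^2 - 6*(-12)^1 - 2 = (1152) + (72) + (-2) = 1222; answer 1222
Part 2: W1 = 1222; m = 3003; 3003 = 3 * 7 * 11 * 13; sigma = (1 + 3) * (1 + 7) * (1 + 11) * (1 + 13) = 4 * 8 * 12 * 14 = 5376; answer 5376
Part 3: W2 = 5376; d = 17; remainder = value at the root: 3*(17)^3 + 7*(17)^2 - 5*(17)^1 - 8 = (14739) + (2023) + (-85) + (-8) = 16669; answer 16669

16669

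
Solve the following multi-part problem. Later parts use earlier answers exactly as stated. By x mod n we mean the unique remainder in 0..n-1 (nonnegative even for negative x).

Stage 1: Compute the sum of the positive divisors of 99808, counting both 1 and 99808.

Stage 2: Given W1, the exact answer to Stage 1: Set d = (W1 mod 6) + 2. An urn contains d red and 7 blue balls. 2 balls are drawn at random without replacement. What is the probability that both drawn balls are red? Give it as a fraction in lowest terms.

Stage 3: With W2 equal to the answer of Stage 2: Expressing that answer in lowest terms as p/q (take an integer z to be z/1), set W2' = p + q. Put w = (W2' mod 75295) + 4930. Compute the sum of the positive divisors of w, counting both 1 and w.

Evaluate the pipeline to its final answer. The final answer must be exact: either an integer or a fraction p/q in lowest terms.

4968

Stage 1: 99808 = 2^5 * 3119; sigma = (1 + 2 + 4 + 8 + 16 + 32) * (1 + 3119) = 63 * 3120 = 196560; answer 196560
Stage 2: W1 = 196560; d = 2; total draws C(9,2) = 36; favorable C(2,2) = 1; P = 1/36; answer 1/36
Stage 3: W2 = 1/36; threaded value p + q = 37; w = 4967; 4967 is prime, so its only divisors are 1 and 4967; sigma = 1 + 4967 = 4968; answer 4968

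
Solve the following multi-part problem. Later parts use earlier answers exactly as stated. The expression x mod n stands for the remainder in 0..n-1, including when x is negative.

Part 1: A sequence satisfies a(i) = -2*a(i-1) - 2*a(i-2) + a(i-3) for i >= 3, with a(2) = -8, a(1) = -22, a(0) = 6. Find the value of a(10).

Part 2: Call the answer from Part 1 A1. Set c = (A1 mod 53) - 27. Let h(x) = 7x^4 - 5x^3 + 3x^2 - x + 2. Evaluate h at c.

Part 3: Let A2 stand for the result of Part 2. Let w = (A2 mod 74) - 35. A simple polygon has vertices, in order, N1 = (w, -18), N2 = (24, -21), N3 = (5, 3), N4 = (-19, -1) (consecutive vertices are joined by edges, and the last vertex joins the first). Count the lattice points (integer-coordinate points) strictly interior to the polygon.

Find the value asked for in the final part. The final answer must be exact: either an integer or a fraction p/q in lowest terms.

708

Part 1: a(3) = -2*(-8) - 2*(-22) + 1*(6) = 66; iterating: a(3)=66, a(4)=-138, a(5)=136, a(6)=70, a(7)=-550, a(8)=1096, a(9)=-1022, a(10)=-698; answer -698
Part 2: A1 = -698; c = 17; 7*(17)^4 - 5*(17)^3 + 3*(17)^2 - 1*(17)^1 + 2 = (584647) + (-24565) + (867) + (-17) + (2) = 560934; answer 560934
Part 3: A2 = 560934; w = -21; cross terms: (-21*-21 - 24*-18)=873, (24*3 - 5*-21)=177, (5*-1 - -19*3)=52, (-19*-18 - -21*-1)=321; twice the area = |1423| = 1423; area = 1423/2; boundary points = 3 + 1 + 4 + 1 = 9; strictly interior points = area - boundary/2 + 1 = 708; answer 708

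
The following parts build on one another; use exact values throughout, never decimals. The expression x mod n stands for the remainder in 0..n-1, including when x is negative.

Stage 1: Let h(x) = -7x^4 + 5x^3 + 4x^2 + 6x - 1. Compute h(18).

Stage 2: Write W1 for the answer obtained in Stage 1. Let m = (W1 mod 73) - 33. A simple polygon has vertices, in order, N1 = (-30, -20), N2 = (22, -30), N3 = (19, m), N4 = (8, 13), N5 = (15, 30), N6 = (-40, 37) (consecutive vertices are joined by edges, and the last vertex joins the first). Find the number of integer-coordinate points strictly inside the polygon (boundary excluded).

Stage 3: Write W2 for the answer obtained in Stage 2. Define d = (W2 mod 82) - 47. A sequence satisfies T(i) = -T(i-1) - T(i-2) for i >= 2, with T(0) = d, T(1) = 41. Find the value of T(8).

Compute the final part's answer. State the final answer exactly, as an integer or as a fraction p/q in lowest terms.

Stage 1: -7*(18)^4 + 5*(18)^3 + 4*(18)^2 + 6*(18)^1 - 1 = (-734832) + (29160) + (1296) + (108) + (-1) = -704269; answer -704269
Stage 2: W1 = -704269; m = 2; cross terms: (-30*-30 - 22*-20)=1340, (22*2 - 19*-30)=614, (19*13 - 8*2)=231, (8*30 - 15*13)=45, (15*37 - -40*30)=1755, (-40*-20 - -30*37)=1910; twice the area = |5895| = 5895; area = 5895/2; boundary points = 2 + 1 + 11 + 1 + 1 + 1 = 17; strictly interior points = area - boundary/2 + 1 = 2940; answer 2940
Stage 3: W2 = 2940; d = 23; T(2) = -1*(41) - 1*(23) = -64; iterating: T(2)=-64, T(3)=23, T(4)=41, T(5)=-64, T(6)=23, T(7)=41, T(8)=-64; answer -64

-64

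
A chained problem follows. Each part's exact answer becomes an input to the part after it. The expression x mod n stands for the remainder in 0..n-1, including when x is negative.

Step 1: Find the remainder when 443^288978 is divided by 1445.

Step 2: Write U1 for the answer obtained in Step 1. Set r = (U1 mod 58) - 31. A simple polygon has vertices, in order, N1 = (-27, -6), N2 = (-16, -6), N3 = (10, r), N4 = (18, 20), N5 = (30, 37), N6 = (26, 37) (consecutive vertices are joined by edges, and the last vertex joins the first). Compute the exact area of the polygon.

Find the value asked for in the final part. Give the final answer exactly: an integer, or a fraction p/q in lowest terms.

Step 1: squarings mod 1445: 443^1=443, 443^2=1174, 443^4=1191, 443^8=936, 443^16=426, 443^32=851, 443^64=256, 443^128=511, 443^256=1021, 443^512=596, 443^1024=1191, 443^2048=936, 443^4096=426, 443^8192=851, 443^16384=256, 443^32768=511, 443^65536=1021, 443^131072=596, 443^262144=1191; 443^288978 = 443^2 * 443^16 * 443^64 * 443^128 * 443^2048 * 443^8192 * 443^16384 * 443^262144 = 1259 (mod 1445); answer 1259
Step 2: U1 = 1259; r = 10; cross terms: (-27*-6 - -16*-6)=66, (-16*10 - 10*-6)=-100, (10*20 - 18*10)=20, (18*37 - 30*20)=66, (30*37 - 26*37)=148, (26*-6 - -27*37)=843; twice the area = |1043| = 1043; area = 1043/2; answer 1043/2

1043/2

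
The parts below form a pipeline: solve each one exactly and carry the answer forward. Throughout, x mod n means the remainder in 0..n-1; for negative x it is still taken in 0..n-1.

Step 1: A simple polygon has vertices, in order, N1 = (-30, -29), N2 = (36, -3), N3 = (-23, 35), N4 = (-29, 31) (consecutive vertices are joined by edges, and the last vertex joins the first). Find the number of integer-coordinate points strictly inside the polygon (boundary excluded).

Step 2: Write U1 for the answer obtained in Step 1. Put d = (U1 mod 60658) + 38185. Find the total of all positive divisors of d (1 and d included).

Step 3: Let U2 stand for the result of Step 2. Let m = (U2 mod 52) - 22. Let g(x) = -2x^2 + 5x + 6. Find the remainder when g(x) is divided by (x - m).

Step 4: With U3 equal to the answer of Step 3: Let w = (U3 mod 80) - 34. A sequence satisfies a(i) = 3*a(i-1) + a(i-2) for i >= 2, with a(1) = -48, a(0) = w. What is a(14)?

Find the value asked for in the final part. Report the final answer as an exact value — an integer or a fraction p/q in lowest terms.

-229234454

Step 1: cross terms: (-30*-3 - 36*-29)=1134, (36*35 - -23*-3)=1191, (-23*31 - -29*35)=302, (-29*-29 - -30*31)=1771; twice the area = |4398| = 4398; area = 2199; boundary points = 2 + 1 + 2 + 1 = 6; strictly interior points = area - boundary/2 + 1 = 2197; answer 2197
Step 2: U1 = 2197; d = 40382; 40382 = 2 * 61 * 331; sigma = (1 + 2) * (1 + 61) * (1 + 331) = 3 * 62 * 332 = 61752; answer 61752
Step 3: U2 = 61752; m = 6; remainder = value at the root: -2*(6)^2 + 5*(6)^1 + 6 = (-72) + (30) + (6) = -36; answer -36
Step 4: U3 = -36; w = 10; a(2) = 3*(-48) + 1*(10) = -134; iterating: a(2)=-134, a(3)=-450, a(4)=-1484, a(5)=-4902, a(6)=-16190, a(7)=-53472, a(8)=-176606, a(9)=-583290, a(10)=-1926476, a(11)=-6362718, a(12)=-21014630, a(13)=-69406608, a(14)=-229234454; answer -229234454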